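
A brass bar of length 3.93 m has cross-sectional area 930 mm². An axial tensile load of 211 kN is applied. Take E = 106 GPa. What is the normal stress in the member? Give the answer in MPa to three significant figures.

227 MPa

σ = N/A = 211000/930 = 226.9 MPa.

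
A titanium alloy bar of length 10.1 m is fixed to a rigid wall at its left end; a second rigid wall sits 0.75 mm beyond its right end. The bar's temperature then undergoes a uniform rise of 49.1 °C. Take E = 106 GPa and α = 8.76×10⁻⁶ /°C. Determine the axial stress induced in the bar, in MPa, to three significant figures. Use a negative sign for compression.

-37.7 MPa

Free thermal expansion αLΔT = 8.76e-6 · 10100 · 49.1 = 4.344 mm.
The walls engage after the gap closes; constrained expansion = 4.344 − 0.75 = 3.594 mm.
The walls impose strain ε = −(3.594)/10100 = -3.5586e-04; σ = Eε = 106000 · -3.5586e-04 = -37.72 MPa.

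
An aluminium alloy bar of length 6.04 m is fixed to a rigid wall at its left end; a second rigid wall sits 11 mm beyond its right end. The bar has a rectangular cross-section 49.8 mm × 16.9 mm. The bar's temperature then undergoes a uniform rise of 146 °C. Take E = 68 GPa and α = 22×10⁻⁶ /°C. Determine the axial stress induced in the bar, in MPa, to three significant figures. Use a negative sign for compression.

-94.6 MPa

Free thermal expansion αLΔT = 22e-6 · 6040 · 146 = 19.4 mm.
The walls engage after the gap closes; constrained expansion = 19.4 − 11 = 8.4 mm.
The walls impose strain ε = −(8.4)/6040 = -1.3908e-03; σ = Eε = 68000 · -1.3908e-03 = -94.57 MPa.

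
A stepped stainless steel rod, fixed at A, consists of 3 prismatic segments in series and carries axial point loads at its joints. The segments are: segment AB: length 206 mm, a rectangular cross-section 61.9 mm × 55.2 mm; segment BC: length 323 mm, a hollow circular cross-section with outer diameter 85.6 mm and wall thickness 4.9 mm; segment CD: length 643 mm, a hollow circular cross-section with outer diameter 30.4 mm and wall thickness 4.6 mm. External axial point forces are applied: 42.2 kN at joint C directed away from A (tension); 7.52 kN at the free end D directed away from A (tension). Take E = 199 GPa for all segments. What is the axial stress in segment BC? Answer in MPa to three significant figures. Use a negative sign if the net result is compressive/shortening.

40.0 MPa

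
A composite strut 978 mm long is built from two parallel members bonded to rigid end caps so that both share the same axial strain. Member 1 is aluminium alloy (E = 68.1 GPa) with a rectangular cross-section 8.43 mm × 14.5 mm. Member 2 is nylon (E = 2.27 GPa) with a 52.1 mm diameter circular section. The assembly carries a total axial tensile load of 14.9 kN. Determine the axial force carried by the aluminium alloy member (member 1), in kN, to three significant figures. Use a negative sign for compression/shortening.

9.42 kN

A_1 = 122.2 mm².
A_2 = 2132 mm².
Equal strain + equilibrium ⇒ each member carries load in proportion to AE: A₁E₁ = 8324000 N, A₂E₂ = 4839000 N, ΣAE = 13160000 N.
F₁ = P·A₁E₁/ΣAE = 14900·8324000/13160000 = 9422 N.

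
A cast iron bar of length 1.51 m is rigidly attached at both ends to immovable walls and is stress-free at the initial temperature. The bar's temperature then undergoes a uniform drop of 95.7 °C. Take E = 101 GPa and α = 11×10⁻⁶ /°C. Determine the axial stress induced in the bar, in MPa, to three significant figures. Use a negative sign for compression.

106 MPa

Free thermal expansion αLΔT = 11e-6 · 1510 · -95.7 = -1.59 mm.
The walls impose strain ε = −(-1.59)/1510 = 1.0527e-03; σ = Eε = 101000 · 1.0527e-03 = 106.3 MPa.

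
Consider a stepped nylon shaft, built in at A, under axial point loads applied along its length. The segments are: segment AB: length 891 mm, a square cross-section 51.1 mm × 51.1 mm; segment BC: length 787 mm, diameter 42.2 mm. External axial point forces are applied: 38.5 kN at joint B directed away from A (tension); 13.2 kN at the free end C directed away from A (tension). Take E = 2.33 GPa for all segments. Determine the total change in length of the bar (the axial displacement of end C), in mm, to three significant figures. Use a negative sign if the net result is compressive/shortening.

Internal axial forces (sectioning from the free end, tension +): N_BC = 13.2 kN, N_AB = 51.7 kN.
A_AB = 2611 mm².
A_BC = 1399 mm².
δ_AB = 51700·891/(2611·2330) = 7.571 mm
δ_BC = 13200·787/(1399·2330) = 3.188 mm
δ = Σδ_i = 10.76 mm.

10.8 mm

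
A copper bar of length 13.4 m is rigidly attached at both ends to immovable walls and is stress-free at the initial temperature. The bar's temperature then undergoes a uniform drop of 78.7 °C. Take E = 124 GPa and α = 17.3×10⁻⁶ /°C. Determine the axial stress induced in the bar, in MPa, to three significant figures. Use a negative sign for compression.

169 MPa

Free thermal expansion αLΔT = 17.3e-6 · 13400 · -78.7 = -18.24 mm.
The walls impose strain ε = −(-18.24)/13400 = 1.3615e-03; σ = Eε = 124000 · 1.3615e-03 = 168.8 MPa.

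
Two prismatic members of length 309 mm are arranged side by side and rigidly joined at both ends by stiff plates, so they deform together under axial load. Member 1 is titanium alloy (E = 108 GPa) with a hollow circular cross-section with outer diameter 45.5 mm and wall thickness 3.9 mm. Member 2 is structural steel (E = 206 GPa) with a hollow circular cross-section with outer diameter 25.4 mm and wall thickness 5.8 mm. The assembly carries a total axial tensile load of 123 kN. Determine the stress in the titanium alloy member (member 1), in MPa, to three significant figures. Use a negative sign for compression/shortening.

A_1 = 509.7 mm².
A_2 = 357.1 mm².
Equal strain + equilibrium ⇒ each member carries load in proportion to AE: A₁E₁ = 55050000 N, A₂E₂ = 73570000 N, ΣAE = 128600000 N.
σ₁ = P·E₁/ΣAE = 123000·108000/128600000 = 103.3 MPa.

103 MPa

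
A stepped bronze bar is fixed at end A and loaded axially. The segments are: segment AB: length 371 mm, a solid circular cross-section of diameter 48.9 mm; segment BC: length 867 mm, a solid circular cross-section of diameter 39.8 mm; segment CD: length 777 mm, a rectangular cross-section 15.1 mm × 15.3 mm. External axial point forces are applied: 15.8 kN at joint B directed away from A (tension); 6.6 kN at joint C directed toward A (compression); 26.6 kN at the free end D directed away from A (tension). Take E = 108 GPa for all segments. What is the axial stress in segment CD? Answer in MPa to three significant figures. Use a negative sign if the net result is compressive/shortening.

Internal axial forces (sectioning from the free end, tension +): N_CD = 26.6 kN, N_BC = 20 kN, N_AB = 35.8 kN.
A_CD = 231 mm².
σ_CD = N_CD/A_CD = 26600/231 = 115.1 MPa.

115 MPa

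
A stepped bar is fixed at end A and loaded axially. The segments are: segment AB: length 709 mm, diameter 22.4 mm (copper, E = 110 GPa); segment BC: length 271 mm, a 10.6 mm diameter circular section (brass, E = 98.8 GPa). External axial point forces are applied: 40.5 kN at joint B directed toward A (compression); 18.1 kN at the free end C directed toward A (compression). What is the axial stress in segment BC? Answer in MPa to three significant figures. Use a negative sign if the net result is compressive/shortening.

Internal axial forces (sectioning from the free end, tension +): N_BC = -18.1 kN, N_AB = -58.6 kN.
A_BC = 88.25 mm².
σ_BC = N_BC/A_BC = -18100/88.25 = -205.1 MPa.

-205 MPa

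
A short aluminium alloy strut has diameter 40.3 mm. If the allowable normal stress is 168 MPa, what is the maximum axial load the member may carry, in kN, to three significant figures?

A = 1276 mm².
P_max = σ_allow · A = 168 · 1276 = 214300 N = 214.3 kN.

214 kN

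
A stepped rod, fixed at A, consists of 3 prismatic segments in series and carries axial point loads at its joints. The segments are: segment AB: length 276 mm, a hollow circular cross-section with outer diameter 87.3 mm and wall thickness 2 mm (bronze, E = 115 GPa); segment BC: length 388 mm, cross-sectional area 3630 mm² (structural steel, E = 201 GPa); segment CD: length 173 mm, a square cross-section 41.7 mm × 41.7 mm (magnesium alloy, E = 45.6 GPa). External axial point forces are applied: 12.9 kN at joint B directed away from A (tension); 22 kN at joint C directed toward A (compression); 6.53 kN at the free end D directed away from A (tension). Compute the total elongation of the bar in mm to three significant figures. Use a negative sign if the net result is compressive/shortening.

Internal axial forces (sectioning from the free end, tension +): N_CD = 6.53 kN, N_BC = -15.47 kN, N_AB = -2.57 kN.
A_AB = 536 mm².
A_CD = 1739 mm².
δ_AB = -2570·276/(536·115000) = -0.01151 mm
δ_BC = -15470·388/(3630·201000) = -0.008227 mm
δ_CD = 6530·173/(1739·45600) = 0.01425 mm
δ = Σδ_i = -0.005488 mm.

-0.00549 mm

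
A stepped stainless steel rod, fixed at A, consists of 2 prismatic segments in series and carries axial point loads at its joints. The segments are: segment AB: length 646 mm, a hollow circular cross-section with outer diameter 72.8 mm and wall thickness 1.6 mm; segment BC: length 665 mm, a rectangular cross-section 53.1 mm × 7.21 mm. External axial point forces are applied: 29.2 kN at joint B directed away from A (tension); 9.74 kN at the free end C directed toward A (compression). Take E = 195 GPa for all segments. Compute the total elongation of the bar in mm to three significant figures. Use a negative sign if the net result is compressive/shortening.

0.0934 mm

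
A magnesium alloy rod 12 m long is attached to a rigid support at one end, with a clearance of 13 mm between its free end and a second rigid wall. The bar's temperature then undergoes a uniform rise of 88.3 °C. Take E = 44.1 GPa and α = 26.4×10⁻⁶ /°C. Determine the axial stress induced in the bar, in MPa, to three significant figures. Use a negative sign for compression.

Free thermal expansion αLΔT = 26.4e-6 · 12000 · 88.3 = 27.97 mm.
The walls engage after the gap closes; constrained expansion = 27.97 − 13 = 14.97 mm.
The walls impose strain ε = −(14.97)/12000 = -1.2478e-03; σ = Eε = 44100 · -1.2478e-03 = -55.03 MPa.

-55.0 MPa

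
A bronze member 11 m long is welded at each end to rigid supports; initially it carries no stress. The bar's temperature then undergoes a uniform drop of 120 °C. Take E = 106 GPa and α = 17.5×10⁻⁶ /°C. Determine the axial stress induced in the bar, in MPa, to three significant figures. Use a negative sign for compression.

Free thermal expansion αLΔT = 17.5e-6 · 11000 · -120 = -23.1 mm.
The walls impose strain ε = −(-23.1)/11000 = 2.1000e-03; σ = Eε = 106000 · 2.1000e-03 = 222.6 MPa.

223 MPa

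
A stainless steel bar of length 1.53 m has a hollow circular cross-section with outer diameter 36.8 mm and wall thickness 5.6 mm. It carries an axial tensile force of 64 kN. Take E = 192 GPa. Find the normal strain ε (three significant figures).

A = 548.9 mm².
σ = N/A = 116.6 MPa; ε = σ/E = 116.6/192000 = 6.073e-04.

6.07e-04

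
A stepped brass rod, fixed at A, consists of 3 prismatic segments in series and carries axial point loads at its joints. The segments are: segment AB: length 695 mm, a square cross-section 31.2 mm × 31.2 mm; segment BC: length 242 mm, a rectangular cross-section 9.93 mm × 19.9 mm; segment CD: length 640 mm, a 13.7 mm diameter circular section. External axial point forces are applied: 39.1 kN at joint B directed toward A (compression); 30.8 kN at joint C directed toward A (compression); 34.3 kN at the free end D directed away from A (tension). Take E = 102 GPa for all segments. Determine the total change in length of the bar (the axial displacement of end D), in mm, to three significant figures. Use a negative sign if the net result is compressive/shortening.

1.25 mm

Internal axial forces (sectioning from the free end, tension +): N_CD = 34.3 kN, N_BC = 3.5 kN, N_AB = -35.6 kN.
A_AB = 973.4 mm².
A_BC = 197.6 mm².
A_CD = 147.4 mm².
δ_AB = -35600·695/(973.4·102000) = -0.2492 mm
δ_BC = 3500·242/(197.6·102000) = 0.04202 mm
δ_CD = 34300·640/(147.4·102000) = 1.46 mm
δ = Σδ_i = 1.253 mm.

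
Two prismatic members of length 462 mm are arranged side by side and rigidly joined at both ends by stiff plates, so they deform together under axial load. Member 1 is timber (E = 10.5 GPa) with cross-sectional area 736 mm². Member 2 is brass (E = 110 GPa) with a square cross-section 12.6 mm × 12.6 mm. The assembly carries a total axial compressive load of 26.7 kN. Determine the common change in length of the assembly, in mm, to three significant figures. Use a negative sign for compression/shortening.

A_2 = 158.8 mm².
Equal strain + equilibrium ⇒ each member carries load in proportion to AE: A₁E₁ = 7728000 N, A₂E₂ = 17460000 N, ΣAE = 25190000 N.
δ = PL/ΣAE = -26700·462/25190000 = -0.4897 mm.

-0.490 mm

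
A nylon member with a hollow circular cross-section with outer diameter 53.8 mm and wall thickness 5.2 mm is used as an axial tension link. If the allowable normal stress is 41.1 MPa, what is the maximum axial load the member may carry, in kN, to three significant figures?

32.6 kN

A = 793.9 mm².
P_max = σ_allow · A = 41.1 · 793.9 = 32630 N = 32.63 kN.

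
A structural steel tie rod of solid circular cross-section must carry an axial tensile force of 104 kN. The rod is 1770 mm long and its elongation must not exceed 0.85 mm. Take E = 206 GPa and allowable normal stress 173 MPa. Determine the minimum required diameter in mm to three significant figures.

36.6 mm

Required area A ≥ P/σ_allow = 104000/173 = 601.2 mm².
For a solid circular section, d ≥ √(4A/π) = 27.67 mm.
Elongation limit: A ≥ PL/(Eδ_allow) = 104000·1770/(206000·0.85) = 1051 mm² ⇒ d ≥ 36.59 mm.
The elongation limit governs.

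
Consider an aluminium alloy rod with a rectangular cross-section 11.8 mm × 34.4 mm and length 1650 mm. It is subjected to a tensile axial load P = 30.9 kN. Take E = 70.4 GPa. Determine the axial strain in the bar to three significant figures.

0.00108

A = 405.9 mm².
σ = N/A = 76.12 MPa; ε = σ/E = 76.12/70400 = 1.081e-03.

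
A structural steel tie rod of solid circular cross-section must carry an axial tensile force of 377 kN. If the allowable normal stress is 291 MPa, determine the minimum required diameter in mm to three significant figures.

Required area A ≥ P/σ_allow = 377000/291 = 1296 mm².
For a solid circular section, d ≥ √(4A/π) = 40.61 mm.

40.6 mm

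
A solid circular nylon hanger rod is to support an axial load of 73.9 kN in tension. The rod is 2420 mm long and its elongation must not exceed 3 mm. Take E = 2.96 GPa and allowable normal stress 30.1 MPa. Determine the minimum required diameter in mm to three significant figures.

160 mm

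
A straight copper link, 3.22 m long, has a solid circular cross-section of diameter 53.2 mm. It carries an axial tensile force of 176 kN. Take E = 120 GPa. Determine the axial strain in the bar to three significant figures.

A = 2223 mm².
σ = N/A = 79.18 MPa; ε = σ/E = 79.18/120000 = 6.598e-04.

6.60e-04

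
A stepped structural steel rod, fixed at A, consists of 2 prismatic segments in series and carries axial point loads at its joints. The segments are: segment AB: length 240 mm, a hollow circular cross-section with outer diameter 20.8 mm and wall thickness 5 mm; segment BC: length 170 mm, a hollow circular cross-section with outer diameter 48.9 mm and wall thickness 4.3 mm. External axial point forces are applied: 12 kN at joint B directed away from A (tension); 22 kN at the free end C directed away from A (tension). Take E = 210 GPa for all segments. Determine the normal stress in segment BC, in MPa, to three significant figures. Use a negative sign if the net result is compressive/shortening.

36.5 MPa

Internal axial forces (sectioning from the free end, tension +): N_BC = 22 kN, N_AB = 34 kN.
A_BC = 602.5 mm².
σ_BC = N_BC/A_BC = 22000/602.5 = 36.51 MPa.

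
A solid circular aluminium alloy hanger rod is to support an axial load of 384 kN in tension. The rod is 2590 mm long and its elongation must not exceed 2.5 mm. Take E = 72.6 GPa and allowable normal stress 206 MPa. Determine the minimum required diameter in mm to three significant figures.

Required area A ≥ P/σ_allow = 384000/206 = 1864 mm².
For a solid circular section, d ≥ √(4A/π) = 48.72 mm.
Elongation limit: A ≥ PL/(Eδ_allow) = 384000·2590/(72600·2.5) = 5480 mm² ⇒ d ≥ 83.53 mm.
The elongation limit governs.

83.5 mm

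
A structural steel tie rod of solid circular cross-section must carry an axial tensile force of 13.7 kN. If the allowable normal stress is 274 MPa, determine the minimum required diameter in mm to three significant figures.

Required area A ≥ P/σ_allow = 13700/274 = 50 mm².
For a solid circular section, d ≥ √(4A/π) = 7.979 mm.

7.98 mm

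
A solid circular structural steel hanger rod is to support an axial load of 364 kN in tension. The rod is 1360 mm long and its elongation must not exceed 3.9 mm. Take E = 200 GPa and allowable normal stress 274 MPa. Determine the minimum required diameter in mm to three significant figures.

41.1 mm

Required area A ≥ P/σ_allow = 364000/274 = 1328 mm².
For a solid circular section, d ≥ √(4A/π) = 41.13 mm.
Elongation limit: A ≥ PL/(Eδ_allow) = 364000·1360/(200000·3.9) = 634.7 mm² ⇒ d ≥ 28.43 mm.
The stress limit governs.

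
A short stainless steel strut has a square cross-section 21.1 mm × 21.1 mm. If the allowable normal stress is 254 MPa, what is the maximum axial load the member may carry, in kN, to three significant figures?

A = 445.2 mm².
P_max = σ_allow · A = 254 · 445.2 = 113100 N = 113.1 kN.

113 kN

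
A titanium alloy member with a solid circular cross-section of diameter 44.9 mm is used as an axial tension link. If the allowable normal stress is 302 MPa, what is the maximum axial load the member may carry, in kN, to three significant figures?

A = 1583 mm².
P_max = σ_allow · A = 302 · 1583 = 478200 N = 478.2 kN.

478 kN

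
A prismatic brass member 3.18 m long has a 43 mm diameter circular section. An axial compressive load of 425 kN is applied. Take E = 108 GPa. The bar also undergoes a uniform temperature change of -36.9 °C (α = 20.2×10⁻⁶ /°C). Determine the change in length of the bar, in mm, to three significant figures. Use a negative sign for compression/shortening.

-11.0 mm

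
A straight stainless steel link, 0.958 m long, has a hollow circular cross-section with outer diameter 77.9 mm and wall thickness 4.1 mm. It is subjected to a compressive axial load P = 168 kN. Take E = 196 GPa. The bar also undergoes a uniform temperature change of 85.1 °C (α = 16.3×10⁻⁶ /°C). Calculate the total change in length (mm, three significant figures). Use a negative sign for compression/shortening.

A = 950.6 mm².
δ_mech = NL/(AE) = -168000·958/(950.6·196000) = -0.8638 mm.
δ_thermal = αLΔT = 16.3e-6·958·85.1 = 1.329 mm.
δ = δ_mech + δ_thermal = 0.465 mm.

0.465 mm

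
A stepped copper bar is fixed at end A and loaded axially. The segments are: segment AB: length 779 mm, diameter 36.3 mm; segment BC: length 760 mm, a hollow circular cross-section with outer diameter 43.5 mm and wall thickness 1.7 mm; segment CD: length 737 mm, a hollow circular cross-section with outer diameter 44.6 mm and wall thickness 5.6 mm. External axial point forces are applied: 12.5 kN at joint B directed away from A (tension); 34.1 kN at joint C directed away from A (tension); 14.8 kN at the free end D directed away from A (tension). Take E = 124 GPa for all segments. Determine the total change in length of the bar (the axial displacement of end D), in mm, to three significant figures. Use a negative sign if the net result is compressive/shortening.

Internal axial forces (sectioning from the free end, tension +): N_CD = 14.8 kN, N_BC = 48.9 kN, N_AB = 61.4 kN.
A_AB = 1035 mm².
A_BC = 223.2 mm².
A_CD = 686.1 mm².
δ_AB = 61400·779/(1035·124000) = 0.3727 mm
δ_BC = 48900·760/(223.2·124000) = 1.343 mm
δ_CD = 14800·737/(686.1·124000) = 0.1282 mm
δ = Σδ_i = 1.843 mm.

1.84 mm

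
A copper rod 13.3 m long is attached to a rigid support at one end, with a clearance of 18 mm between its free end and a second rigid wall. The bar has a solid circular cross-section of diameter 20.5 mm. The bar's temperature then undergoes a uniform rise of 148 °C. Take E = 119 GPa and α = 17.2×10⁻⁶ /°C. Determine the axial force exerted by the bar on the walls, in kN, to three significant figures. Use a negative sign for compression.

-46.8 kN

Free thermal expansion αLΔT = 17.2e-6 · 13300 · 148 = 33.86 mm.
The walls engage after the gap closes; constrained expansion = 33.86 − 18 = 15.86 mm.
The walls impose strain ε = −(15.86)/13300 = -1.1922e-03; σ = Eε = 119000 · -1.1922e-03 = -141.9 MPa.
Wall reaction R = σ·A = -141.9·330.1 = -46830 N = -46.83 kN.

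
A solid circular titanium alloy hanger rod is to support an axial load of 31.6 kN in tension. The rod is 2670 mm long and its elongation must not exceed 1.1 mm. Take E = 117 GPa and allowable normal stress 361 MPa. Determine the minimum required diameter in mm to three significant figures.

28.9 mm

Required area A ≥ P/σ_allow = 31600/361 = 87.53 mm².
For a solid circular section, d ≥ √(4A/π) = 10.56 mm.
Elongation limit: A ≥ PL/(Eδ_allow) = 31600·2670/(117000·1.1) = 655.6 mm² ⇒ d ≥ 28.89 mm.
The elongation limit governs.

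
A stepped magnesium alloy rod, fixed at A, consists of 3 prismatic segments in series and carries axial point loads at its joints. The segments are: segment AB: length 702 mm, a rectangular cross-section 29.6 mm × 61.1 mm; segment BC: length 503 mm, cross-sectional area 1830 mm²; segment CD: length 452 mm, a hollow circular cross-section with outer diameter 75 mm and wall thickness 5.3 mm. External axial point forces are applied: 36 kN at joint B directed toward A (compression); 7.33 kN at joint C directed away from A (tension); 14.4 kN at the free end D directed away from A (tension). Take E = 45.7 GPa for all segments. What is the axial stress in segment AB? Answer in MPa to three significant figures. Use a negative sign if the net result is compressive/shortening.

Internal axial forces (sectioning from the free end, tension +): N_CD = 14.4 kN, N_BC = 21.73 kN, N_AB = -14.27 kN.
A_AB = 1809 mm².
σ_AB = N_AB/A_AB = -14270/1809 = -7.89 MPa.

-7.89 MPa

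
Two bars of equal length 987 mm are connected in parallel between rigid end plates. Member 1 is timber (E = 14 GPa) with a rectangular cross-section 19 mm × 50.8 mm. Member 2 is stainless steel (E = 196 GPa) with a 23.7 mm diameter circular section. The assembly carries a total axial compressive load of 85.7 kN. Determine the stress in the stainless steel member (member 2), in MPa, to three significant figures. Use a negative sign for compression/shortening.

-168 MPa

A_1 = 965.2 mm².
A_2 = 441.2 mm².
Equal strain + equilibrium ⇒ each member carries load in proportion to AE: A₁E₁ = 13510000 N, A₂E₂ = 86470000 N, ΣAE = 99980000 N.
σ₂ = P·E₂/ΣAE = -85700·196000/99980000 = -168 MPa.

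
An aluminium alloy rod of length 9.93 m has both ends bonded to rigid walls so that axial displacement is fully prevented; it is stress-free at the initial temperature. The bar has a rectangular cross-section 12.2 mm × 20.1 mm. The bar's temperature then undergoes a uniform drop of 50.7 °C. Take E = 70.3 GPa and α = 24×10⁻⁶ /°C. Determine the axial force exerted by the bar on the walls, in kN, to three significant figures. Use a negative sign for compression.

Free thermal expansion αLΔT = 24e-6 · 9930 · -50.7 = -12.08 mm.
The walls impose strain ε = −(-12.08)/9930 = 1.2168e-03; σ = Eε = 70300 · 1.2168e-03 = 85.54 MPa.
Wall reaction R = σ·A = 85.54·245.2 = 20980 N = 20.98 kN.

21.0 kN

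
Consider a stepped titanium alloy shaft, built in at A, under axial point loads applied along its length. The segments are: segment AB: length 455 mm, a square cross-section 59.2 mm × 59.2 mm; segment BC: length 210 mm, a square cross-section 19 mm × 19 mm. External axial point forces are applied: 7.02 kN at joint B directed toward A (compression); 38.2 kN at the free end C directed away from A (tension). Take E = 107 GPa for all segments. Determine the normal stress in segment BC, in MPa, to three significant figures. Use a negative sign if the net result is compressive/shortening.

Internal axial forces (sectioning from the free end, tension +): N_BC = 38.2 kN, N_AB = 31.18 kN.
A_BC = 361 mm².
σ_BC = N_BC/A_BC = 38200/361 = 105.8 MPa.

106 MPa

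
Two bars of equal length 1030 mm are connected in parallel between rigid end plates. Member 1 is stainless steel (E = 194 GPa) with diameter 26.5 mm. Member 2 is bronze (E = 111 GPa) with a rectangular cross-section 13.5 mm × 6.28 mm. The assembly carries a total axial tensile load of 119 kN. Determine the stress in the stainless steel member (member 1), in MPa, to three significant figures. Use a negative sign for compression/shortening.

198 MPa

A_1 = 551.5 mm².
A_2 = 84.78 mm².
Equal strain + equilibrium ⇒ each member carries load in proportion to AE: A₁E₁ = 107000000 N, A₂E₂ = 9411000 N, ΣAE = 116400000 N.
σ₁ = P·E₁/ΣAE = 119000·194000/116400000 = 198.3 MPa.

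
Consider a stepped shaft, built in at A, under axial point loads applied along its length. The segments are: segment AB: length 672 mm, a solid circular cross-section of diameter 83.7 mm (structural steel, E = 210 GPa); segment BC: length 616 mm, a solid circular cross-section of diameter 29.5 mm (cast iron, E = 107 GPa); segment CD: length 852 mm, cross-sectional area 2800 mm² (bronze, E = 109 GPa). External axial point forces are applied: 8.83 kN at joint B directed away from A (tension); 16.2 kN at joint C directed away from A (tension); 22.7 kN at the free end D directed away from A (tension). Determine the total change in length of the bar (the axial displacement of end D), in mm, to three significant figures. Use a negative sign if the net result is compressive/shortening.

0.419 mm

Internal axial forces (sectioning from the free end, tension +): N_CD = 22.7 kN, N_BC = 38.9 kN, N_AB = 47.73 kN.
A_AB = 5502 mm².
A_BC = 683.5 mm².
δ_AB = 47730·672/(5502·210000) = 0.02776 mm
δ_BC = 38900·616/(683.5·107000) = 0.3277 mm
δ_CD = 22700·852/(2800·109000) = 0.06337 mm
δ = Σδ_i = 0.4188 mm.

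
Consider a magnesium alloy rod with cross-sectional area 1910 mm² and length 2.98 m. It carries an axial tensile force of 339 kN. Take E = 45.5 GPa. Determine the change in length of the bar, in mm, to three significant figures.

11.6 mm

δ_mech = NL/(AE) = 339000·2980/(1910·45500) = 11.62 mm.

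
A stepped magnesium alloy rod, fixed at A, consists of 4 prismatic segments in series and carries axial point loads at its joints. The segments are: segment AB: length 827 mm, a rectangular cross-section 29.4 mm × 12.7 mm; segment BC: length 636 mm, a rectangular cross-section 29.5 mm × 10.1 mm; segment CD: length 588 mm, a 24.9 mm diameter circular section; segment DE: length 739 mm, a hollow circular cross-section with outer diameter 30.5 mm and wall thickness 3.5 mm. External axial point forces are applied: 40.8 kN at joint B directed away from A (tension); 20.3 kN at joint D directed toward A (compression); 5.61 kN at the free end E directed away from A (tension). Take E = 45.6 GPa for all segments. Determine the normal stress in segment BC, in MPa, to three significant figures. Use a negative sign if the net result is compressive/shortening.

Internal axial forces (sectioning from the free end, tension +): N_DE = 5.61 kN, N_CD = -14.69 kN, N_BC = -14.69 kN, N_AB = 26.11 kN.
A_BC = 297.9 mm².
σ_BC = N_BC/A_BC = -14690/297.9 = -49.3 MPa.

-49.3 MPa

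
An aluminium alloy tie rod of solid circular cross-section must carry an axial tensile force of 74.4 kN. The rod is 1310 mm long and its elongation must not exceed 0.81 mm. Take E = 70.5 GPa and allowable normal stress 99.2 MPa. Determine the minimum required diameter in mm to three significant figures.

Required area A ≥ P/σ_allow = 74400/99.2 = 750 mm².
For a solid circular section, d ≥ √(4A/π) = 30.9 mm.
Elongation limit: A ≥ PL/(Eδ_allow) = 74400·1310/(70500·0.81) = 1707 mm² ⇒ d ≥ 46.62 mm.
The elongation limit governs.

46.6 mm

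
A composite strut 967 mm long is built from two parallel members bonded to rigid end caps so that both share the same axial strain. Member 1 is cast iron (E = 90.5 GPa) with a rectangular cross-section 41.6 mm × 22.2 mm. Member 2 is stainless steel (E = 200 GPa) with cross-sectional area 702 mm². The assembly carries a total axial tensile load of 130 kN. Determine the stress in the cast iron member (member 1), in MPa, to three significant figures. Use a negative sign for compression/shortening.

A_1 = 923.5 mm².
Equal strain + equilibrium ⇒ each member carries load in proportion to AE: A₁E₁ = 83580000 N, A₂E₂ = 140400000 N, ΣAE = 224000000 N.
σ₁ = P·E₁/ΣAE = 130000·90500/224000000 = 52.53 MPa.

52.5 MPa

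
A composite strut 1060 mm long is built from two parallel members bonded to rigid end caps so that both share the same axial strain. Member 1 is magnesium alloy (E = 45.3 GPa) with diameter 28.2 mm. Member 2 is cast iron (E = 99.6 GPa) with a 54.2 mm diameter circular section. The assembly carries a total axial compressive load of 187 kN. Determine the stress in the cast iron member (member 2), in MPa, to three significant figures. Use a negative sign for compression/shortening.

-72.2 MPa

A_1 = 624.6 mm².
A_2 = 2307 mm².
Equal strain + equilibrium ⇒ each member carries load in proportion to AE: A₁E₁ = 28290000 N, A₂E₂ = 229800000 N, ΣAE = 258100000 N.
σ₂ = P·E₂/ΣAE = -187000·99600/258100000 = -72.16 MPa.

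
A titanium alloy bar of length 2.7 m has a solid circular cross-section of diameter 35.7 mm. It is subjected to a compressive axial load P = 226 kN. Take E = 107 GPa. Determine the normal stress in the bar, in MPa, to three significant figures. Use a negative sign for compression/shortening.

-226 MPa

A = 1001 mm².
σ = N/A = -226000/1001 = -225.8 MPa.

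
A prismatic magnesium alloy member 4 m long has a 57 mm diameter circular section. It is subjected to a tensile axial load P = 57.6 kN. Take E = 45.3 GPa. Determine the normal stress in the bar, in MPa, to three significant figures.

22.6 MPa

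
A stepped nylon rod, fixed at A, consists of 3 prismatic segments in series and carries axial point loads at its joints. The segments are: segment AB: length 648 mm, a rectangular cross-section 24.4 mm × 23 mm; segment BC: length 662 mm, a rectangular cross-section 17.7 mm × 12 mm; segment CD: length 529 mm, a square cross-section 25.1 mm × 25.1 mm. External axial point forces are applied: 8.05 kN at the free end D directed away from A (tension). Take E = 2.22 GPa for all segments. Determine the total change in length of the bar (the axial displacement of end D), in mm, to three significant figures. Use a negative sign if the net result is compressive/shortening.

18.5 mm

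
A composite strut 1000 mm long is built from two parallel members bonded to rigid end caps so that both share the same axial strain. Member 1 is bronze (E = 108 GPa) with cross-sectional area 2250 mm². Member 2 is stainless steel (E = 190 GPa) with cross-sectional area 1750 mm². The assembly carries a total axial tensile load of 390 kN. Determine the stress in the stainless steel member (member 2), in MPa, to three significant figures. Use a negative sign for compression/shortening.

Equal strain + equilibrium ⇒ each member carries load in proportion to AE: A₁E₁ = 243000000 N, A₂E₂ = 332500000 N, ΣAE = 575500000 N.
σ₂ = P·E₂/ΣAE = 390000·190000/575500000 = 128.8 MPa.

129 MPa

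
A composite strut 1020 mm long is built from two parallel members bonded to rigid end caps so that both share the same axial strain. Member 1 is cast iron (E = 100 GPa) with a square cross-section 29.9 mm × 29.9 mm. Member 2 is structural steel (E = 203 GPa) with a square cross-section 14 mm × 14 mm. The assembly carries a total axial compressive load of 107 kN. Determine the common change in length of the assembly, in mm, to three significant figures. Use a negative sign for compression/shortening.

A_1 = 894 mm².
A_2 = 196 mm².
Equal strain + equilibrium ⇒ each member carries load in proportion to AE: A₁E₁ = 89400000 N, A₂E₂ = 39790000 N, ΣAE = 129200000 N.
δ = PL/ΣAE = -107000·1020/129200000 = -0.8448 mm.

-0.845 mm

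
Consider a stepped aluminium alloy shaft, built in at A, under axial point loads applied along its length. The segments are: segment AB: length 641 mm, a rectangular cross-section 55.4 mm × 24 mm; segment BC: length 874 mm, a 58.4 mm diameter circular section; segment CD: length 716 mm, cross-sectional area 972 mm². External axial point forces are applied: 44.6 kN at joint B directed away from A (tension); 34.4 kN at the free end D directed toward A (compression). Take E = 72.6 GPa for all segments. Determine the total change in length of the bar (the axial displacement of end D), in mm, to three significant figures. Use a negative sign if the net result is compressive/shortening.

Internal axial forces (sectioning from the free end, tension +): N_CD = -34.4 kN, N_BC = -34.4 kN, N_AB = 10.2 kN.
A_AB = 1330 mm².
A_BC = 2679 mm².
δ_AB = 10200·641/(1330·72600) = 0.06773 mm
δ_BC = -34400·874/(2679·72600) = -0.1546 mm
δ_CD = -34400·716/(972·72600) = -0.349 mm
δ = Σδ_i = -0.4359 mm.

-0.436 mm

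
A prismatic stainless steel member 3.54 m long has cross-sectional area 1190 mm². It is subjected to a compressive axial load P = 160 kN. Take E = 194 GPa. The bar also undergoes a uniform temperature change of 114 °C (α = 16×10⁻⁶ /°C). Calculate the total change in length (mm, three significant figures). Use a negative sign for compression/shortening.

δ_mech = NL/(AE) = -160000·3540/(1190·194000) = -2.453 mm.
δ_thermal = αLΔT = 16e-6·3540·114 = 6.457 mm.
δ = δ_mech + δ_thermal = 4.004 mm.

4.00 mm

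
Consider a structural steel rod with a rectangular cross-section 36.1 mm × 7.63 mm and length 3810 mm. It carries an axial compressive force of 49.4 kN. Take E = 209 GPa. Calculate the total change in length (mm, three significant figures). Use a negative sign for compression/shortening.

-3.27 mm

A = 275.4 mm².
δ_mech = NL/(AE) = -49400·3810/(275.4·209000) = -3.269 mm.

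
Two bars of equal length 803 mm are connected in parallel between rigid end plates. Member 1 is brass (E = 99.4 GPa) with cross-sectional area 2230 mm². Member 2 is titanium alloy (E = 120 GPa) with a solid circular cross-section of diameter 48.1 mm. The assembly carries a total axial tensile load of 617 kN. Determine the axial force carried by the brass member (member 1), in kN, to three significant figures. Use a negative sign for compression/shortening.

A_2 = 1817 mm².
Equal strain + equilibrium ⇒ each member carries load in proportion to AE: A₁E₁ = 221700000 N, A₂E₂ = 218100000 N, ΣAE = 439700000 N.
F₁ = P·A₁E₁/ΣAE = 617000·221700000/439700000 = 311000 N.

311 kN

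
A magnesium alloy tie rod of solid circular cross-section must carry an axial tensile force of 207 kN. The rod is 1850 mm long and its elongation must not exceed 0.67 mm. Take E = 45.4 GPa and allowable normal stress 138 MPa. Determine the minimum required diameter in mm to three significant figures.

127 mm

Required area A ≥ P/σ_allow = 207000/138 = 1500 mm².
For a solid circular section, d ≥ √(4A/π) = 43.7 mm.
Elongation limit: A ≥ PL/(Eδ_allow) = 207000·1850/(45400·0.67) = 12590 mm² ⇒ d ≥ 126.6 mm.
The elongation limit governs.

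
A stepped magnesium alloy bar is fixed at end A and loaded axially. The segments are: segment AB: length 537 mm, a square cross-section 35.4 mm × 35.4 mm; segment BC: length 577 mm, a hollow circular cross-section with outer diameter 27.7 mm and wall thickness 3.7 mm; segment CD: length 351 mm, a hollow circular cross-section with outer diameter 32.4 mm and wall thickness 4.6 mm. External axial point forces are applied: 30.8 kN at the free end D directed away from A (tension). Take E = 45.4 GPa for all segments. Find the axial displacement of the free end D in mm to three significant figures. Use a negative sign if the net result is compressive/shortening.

2.29 mm

Internal axial forces (sectioning from the free end, tension +): N_CD = 30.8 kN, N_BC = 30.8 kN, N_AB = 30.8 kN.
A_AB = 1253 mm².
A_BC = 279 mm².
A_CD = 401.7 mm².
δ_AB = 30800·537/(1253·45400) = 0.2907 mm
δ_BC = 30800·577/(279·45400) = 1.403 mm
δ_CD = 30800·351/(401.7·45400) = 0.5927 mm
δ = Σδ_i = 2.287 mm.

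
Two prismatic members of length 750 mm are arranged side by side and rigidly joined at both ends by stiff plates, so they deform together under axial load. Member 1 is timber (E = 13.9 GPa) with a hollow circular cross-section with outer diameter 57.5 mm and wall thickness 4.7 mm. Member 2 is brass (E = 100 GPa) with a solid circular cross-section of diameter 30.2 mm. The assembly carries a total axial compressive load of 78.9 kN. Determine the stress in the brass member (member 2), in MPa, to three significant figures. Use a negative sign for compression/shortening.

-95.7 MPa

A_1 = 779.6 mm².
A_2 = 716.3 mm².
Equal strain + equilibrium ⇒ each member carries load in proportion to AE: A₁E₁ = 10840000 N, A₂E₂ = 71630000 N, ΣAE = 82470000 N.
σ₂ = P·E₂/ΣAE = -78900·100000/82470000 = -95.67 MPa.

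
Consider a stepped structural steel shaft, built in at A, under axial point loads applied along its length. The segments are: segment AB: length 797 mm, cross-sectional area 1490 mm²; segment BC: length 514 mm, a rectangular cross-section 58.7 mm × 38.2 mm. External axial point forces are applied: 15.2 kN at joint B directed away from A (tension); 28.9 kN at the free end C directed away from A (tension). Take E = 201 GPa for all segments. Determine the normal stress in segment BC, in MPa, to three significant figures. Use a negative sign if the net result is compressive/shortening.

12.9 MPa

Internal axial forces (sectioning from the free end, tension +): N_BC = 28.9 kN, N_AB = 44.1 kN.
A_BC = 2242 mm².
σ_BC = N_BC/A_BC = 28900/2242 = 12.89 MPa.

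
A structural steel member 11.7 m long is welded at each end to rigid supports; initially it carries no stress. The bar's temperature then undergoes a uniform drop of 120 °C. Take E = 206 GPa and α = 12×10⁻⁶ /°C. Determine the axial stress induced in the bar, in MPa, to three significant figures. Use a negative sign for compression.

297 MPa

Free thermal expansion αLΔT = 12e-6 · 11700 · -120 = -16.85 mm.
The walls impose strain ε = −(-16.85)/11700 = 1.4400e-03; σ = Eε = 206000 · 1.4400e-03 = 296.6 MPa.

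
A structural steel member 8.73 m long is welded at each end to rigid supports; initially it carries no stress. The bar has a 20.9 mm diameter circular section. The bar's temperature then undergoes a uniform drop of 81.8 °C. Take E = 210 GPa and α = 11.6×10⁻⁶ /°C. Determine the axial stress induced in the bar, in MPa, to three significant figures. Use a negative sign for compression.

199 MPa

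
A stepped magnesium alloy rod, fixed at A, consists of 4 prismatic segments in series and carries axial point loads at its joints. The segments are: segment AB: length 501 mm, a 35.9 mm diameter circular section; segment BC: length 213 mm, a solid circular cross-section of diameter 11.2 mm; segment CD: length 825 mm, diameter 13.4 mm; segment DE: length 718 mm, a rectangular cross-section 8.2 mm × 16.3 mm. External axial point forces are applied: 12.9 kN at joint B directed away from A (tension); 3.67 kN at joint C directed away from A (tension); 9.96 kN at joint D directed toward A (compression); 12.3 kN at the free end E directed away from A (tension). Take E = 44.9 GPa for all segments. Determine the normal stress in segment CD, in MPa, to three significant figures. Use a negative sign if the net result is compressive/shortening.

16.6 MPa

Internal axial forces (sectioning from the free end, tension +): N_DE = 12.3 kN, N_CD = 2.34 kN, N_BC = 6.01 kN, N_AB = 18.91 kN.
A_CD = 141 mm².
σ_CD = N_CD/A_CD = 2340/141 = 16.59 MPa.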